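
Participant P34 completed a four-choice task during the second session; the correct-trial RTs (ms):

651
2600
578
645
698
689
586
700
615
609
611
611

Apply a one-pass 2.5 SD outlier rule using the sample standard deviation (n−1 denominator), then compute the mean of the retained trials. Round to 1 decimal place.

n = 12, ΣRT = 9593, M = 799.417
Σ(x−M)² = 3556174.92; s = √(3556174.92/11) = 568.585
Cutoffs: 799.417 ± 2.5·568.585 → [-622.0, 2220.9]
Outside: 2600 → excluded.
Retained (n=11): Σ = 6993, mean = 6993/11 = 635.727

635.7 ms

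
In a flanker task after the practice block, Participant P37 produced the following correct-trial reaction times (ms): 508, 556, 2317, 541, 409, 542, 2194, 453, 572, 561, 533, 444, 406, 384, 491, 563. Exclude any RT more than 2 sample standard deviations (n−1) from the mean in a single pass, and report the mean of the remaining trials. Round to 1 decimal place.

497.4 ms

n = 16, ΣRT = 11474, M = 717.125
Σ(x−M)² = 5473439.75; s = √(5473439.75/15) = 604.066
Cutoffs: 717.125 ± 2·604.066 → [-491.0, 1925.3]
Outside: 2194, 2317 → excluded.
Retained (n=14): Σ = 6963, mean = 6963/14 = 497.357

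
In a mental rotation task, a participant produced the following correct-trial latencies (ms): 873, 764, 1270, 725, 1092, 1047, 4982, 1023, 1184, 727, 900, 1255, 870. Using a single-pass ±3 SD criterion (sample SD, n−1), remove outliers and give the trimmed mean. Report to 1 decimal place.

n = 13, ΣRT = 16712, M = 1285.538
Σ(x−M)² = 15228267.23; s = √(15228267.23/12) = 1126.509
Cutoffs: 1285.538 ± 3·1126.509 → [-2094.0, 4665.1]
Outside: 4982 → excluded.
Retained (n=12): Σ = 11730, mean = 11730/12 = 977.500

977.5 ms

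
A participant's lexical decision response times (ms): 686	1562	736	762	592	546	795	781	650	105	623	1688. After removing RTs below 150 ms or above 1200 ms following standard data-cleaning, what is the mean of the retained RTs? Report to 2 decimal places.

685.67 ms

Excluded: 105, 1562, 1688
Retained (n=9): Σ = 6171
Mean = 6171/9 = 685.6667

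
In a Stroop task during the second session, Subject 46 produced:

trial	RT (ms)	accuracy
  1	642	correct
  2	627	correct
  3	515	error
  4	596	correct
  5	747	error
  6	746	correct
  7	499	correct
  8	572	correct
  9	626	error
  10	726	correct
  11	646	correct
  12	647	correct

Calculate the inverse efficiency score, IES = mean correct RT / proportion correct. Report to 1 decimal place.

844.6 ms

Correct trials (n=9): 642, 627, 596, 746, 499, 572, 726, 646, 647
Mean correct RT = 5701/9 = 633.4444 ms
Proportion correct = 9/12
IES = 633.4444 / (9/12) = 844.593 ms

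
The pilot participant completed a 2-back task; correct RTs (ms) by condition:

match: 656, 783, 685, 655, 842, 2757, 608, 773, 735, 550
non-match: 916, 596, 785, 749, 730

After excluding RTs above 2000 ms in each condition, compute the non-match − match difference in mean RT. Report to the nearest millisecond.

57 ms

match: exclude 2757
M(match) = 6287/9 = 698.556
M(non-match) = 3776/5 = 755.200
Difference = 755.200 − 698.556 = 56.644 ms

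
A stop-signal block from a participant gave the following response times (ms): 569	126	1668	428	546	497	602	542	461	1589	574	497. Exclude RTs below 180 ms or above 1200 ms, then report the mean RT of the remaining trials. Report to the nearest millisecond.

524 ms

Excluded: 126, 1589, 1668
Retained (n=9): Σ = 4716
Mean = 4716/9 = 524.0000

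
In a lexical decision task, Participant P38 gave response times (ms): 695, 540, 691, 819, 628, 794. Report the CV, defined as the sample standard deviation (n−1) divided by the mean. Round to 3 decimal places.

0.149

n = 6, Σ = 4167, M = 694.5000
Σ(x−M)² = 53705.500; s = √(53705.500/5) = 103.6393
CV = 103.6393 / 694.5000 = 0.14923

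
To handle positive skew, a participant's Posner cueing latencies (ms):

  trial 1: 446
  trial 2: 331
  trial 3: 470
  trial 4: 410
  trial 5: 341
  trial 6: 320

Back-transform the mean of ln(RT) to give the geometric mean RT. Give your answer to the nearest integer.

382 ms

ln(RT): 6.1003, 5.8021, 6.1527, 6.0162, 5.8319, 5.7683
Mean ln(RT) = 35.6715/6 = 5.94526
Geometric mean = exp(5.94526) = 381.94 ms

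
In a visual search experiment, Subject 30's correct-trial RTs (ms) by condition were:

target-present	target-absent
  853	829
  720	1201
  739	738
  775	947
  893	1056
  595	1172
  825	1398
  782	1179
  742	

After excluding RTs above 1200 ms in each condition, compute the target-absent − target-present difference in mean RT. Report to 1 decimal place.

target-absent: exclude 1201, 1398
M(target-present) = 6924/9 = 769.333
M(target-absent) = 5921/6 = 986.833
Difference = 986.833 − 769.333 = 217.500 ms

217.5 ms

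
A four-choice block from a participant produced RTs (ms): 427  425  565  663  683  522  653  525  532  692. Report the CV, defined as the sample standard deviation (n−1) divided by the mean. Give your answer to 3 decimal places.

n = 10, Σ = 5687, M = 568.7000
Σ(x−M)² = 90446.100; s = √(90446.100/9) = 100.2475
CV = 100.2475 / 568.7000 = 0.17627

0.176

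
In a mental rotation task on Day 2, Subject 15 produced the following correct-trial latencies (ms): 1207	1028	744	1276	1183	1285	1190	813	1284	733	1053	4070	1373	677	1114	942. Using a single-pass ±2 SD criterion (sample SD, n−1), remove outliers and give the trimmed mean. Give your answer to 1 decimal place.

1060.1 ms

n = 16, ΣRT = 19972, M = 1248.250
Σ(x−M)² = 9224551.00; s = √(9224551.00/15) = 784.200
Cutoffs: 1248.250 ± 2·784.200 → [-320.2, 2816.7]
Outside: 4070 → excluded.
Retained (n=15): Σ = 15902, mean = 15902/15 = 1060.133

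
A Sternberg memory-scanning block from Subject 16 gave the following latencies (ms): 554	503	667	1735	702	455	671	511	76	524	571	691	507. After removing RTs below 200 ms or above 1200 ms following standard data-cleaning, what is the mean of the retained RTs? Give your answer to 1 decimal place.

Excluded: 76, 1735
Retained (n=11): Σ = 6356
Mean = 6356/11 = 577.8182

577.8 ms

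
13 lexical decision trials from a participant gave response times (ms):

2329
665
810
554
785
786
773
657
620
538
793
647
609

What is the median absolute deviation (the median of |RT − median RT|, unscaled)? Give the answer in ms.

111 ms

Sorted: 538, 554, 609, 620, 647, 657, 665, 773, 785, 786, 793, 810, 2329 → median = 665
|x − 665|: 1664, 0, 145, 111, 120, 121, 108, 8, 45, 127, 128, 18, 56
Sorted deviations: 0, 8, 18, 45, 56, 108, 111, 120, 121, 127, 128, 145, 1664 → MAD = 111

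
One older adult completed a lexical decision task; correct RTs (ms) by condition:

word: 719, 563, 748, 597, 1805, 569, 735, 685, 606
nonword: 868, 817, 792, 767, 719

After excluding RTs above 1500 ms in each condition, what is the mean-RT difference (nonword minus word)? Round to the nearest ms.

140 ms

word: exclude 1805
M(word) = 5222/8 = 652.750
M(nonword) = 3963/5 = 792.600
Difference = 792.600 − 652.750 = 139.850 ms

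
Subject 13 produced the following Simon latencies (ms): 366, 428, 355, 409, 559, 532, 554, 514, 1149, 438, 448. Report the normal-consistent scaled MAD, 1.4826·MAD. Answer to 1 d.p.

121.6 ms

Sorted: 355, 366, 409, 428, 438, 448, 514, 532, 554, 559, 1149 → median = 448
|x − 448| sorted: 0, 10, 20, 39, 66, 82, 84, 93, 106, 111, 701 → MAD = 82
Robust SD ≈ 1.4826 × 82 = 121.573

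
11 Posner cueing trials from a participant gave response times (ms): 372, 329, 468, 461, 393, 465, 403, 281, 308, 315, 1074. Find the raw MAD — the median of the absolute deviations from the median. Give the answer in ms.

72 ms

Sorted: 281, 308, 315, 329, 372, 393, 403, 461, 465, 468, 1074 → median = 393
|x − 393|: 21, 64, 75, 68, 0, 72, 10, 112, 85, 78, 681
Sorted deviations: 0, 10, 21, 64, 68, 72, 75, 78, 85, 112, 681 → MAD = 72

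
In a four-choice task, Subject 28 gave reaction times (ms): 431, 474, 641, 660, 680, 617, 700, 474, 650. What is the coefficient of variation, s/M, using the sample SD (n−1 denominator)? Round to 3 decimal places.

n = 9, Σ = 5327, M = 591.8889
Σ(x−M)² = 84190.889; s = √(84190.889/8) = 102.5859
CV = 102.5859 / 591.8889 = 0.17332

0.173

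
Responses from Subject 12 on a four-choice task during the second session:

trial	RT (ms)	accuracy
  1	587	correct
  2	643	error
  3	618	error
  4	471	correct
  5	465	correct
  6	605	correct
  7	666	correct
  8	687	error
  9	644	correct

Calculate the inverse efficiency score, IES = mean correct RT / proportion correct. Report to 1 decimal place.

859.5 ms

Correct trials (n=6): 587, 471, 465, 605, 666, 644
Mean correct RT = 3438/6 = 573.0000 ms
Proportion correct = 6/9
IES = 573.0000 / (6/9) = 859.500 ms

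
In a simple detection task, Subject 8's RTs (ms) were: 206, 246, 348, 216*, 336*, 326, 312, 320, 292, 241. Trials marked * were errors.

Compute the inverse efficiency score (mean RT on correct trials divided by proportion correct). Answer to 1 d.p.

358.0 ms

Correct trials (n=8): 206, 246, 348, 326, 312, 320, 292, 241
Mean correct RT = 2291/8 = 286.3750 ms
Proportion correct = 8/10
IES = 286.3750 / (8/10) = 357.969 ms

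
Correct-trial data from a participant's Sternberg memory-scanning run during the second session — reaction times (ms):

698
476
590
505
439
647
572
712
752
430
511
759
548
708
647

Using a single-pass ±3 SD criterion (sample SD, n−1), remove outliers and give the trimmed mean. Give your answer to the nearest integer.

600 ms

n = 15, ΣRT = 8994, M = 599.600
Σ(x−M)² = 177343.60; s = √(177343.60/14) = 112.550
Cutoffs: 599.600 ± 3·112.550 → [262.0, 937.2]
No RTs fall outside the cutoffs; all 15 retained. Mean = 8994/15 = 599.600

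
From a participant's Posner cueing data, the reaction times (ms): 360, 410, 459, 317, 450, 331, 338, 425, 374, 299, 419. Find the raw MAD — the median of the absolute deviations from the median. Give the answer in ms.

45 ms

Sorted: 299, 317, 331, 338, 360, 374, 410, 419, 425, 450, 459 → median = 374
|x − 374|: 14, 36, 85, 57, 76, 43, 36, 51, 0, 75, 45
Sorted deviations: 0, 14, 36, 36, 43, 45, 51, 57, 75, 76, 85 → MAD = 45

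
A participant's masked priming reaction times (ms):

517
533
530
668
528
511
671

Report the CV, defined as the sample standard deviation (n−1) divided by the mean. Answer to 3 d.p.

0.126

n = 7, Σ = 3958, M = 565.4286
Σ(x−M)² = 30681.714; s = √(30681.714/6) = 71.5096
CV = 71.5096 / 565.4286 = 0.12647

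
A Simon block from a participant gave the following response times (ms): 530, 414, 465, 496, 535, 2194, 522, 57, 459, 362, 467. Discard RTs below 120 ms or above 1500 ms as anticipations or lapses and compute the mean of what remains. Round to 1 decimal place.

472.2 ms

Excluded: 57, 2194
Retained (n=9): Σ = 4250
Mean = 4250/9 = 472.2222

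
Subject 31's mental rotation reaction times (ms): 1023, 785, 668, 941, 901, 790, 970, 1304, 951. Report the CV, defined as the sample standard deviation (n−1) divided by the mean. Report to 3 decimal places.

0.195

n = 9, Σ = 8333, M = 925.8889
Σ(x−M)² = 260644.889; s = √(260644.889/8) = 180.5010
CV = 180.5010 / 925.8889 = 0.19495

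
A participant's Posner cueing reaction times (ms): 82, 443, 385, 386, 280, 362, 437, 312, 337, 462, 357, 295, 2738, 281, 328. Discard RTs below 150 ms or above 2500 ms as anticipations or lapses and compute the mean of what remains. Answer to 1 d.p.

358.8 ms

Excluded: 82, 2738
Retained (n=13): Σ = 4665
Mean = 4665/13 = 358.8462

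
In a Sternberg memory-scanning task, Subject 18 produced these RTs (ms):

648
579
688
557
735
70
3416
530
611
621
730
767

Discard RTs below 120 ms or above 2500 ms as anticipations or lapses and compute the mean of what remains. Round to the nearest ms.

647 ms

Excluded: 70, 3416
Retained (n=10): Σ = 6466
Mean = 6466/10 = 646.6000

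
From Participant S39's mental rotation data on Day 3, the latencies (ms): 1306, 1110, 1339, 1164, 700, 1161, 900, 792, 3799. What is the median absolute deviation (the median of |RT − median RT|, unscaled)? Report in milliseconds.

178 ms

Sorted: 700, 792, 900, 1110, 1161, 1164, 1306, 1339, 3799 → median = 1161
|x − 1161|: 145, 51, 178, 3, 461, 0, 261, 369, 2638
Sorted deviations: 0, 3, 51, 145, 178, 261, 369, 461, 2638 → MAD = 178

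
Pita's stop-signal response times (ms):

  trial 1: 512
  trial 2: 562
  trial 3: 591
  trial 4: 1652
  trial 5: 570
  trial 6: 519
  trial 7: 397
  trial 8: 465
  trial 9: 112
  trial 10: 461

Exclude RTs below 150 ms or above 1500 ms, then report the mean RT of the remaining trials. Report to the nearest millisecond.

510 ms

Excluded: 112, 1652
Retained (n=8): Σ = 4077
Mean = 4077/8 = 509.6250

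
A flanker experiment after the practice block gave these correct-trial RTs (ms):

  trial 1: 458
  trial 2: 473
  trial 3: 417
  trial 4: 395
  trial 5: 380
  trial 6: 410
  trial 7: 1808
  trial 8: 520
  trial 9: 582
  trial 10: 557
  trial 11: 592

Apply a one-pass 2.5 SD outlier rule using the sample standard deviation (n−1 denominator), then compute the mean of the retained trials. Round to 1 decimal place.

478.4 ms

n = 11, ΣRT = 6592, M = 599.273
Σ(x−M)² = 1664202.18; s = √(1664202.18/10) = 407.946
Cutoffs: 599.273 ± 2.5·407.946 → [-420.6, 1619.1]
Outside: 1808 → excluded.
Retained (n=10): Σ = 4784, mean = 4784/10 = 478.400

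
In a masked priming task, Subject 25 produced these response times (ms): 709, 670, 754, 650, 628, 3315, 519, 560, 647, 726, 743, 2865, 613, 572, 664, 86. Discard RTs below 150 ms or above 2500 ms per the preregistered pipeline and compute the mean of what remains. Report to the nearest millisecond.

650 ms

Excluded: 86, 2865, 3315
Retained (n=13): Σ = 8455
Mean = 8455/13 = 650.3846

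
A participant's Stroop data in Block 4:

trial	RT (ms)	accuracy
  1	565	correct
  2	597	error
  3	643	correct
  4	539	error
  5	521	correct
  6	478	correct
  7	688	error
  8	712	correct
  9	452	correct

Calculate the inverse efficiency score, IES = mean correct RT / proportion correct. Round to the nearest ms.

Correct trials (n=6): 565, 643, 521, 478, 712, 452
Mean correct RT = 3371/6 = 561.8333 ms
Proportion correct = 6/9
IES = 561.8333 / (6/9) = 842.750 ms

843 ms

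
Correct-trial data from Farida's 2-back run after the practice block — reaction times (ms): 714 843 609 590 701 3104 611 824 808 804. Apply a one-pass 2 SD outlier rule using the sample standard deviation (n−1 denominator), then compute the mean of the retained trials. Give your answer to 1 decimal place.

722.7 ms

n = 10, ΣRT = 9608, M = 960.800
Σ(x−M)² = 5185853.60; s = √(5185853.60/9) = 759.082
Cutoffs: 960.800 ± 2·759.082 → [-557.4, 2479.0]
Outside: 3104 → excluded.
Retained (n=9): Σ = 6504, mean = 6504/9 = 722.667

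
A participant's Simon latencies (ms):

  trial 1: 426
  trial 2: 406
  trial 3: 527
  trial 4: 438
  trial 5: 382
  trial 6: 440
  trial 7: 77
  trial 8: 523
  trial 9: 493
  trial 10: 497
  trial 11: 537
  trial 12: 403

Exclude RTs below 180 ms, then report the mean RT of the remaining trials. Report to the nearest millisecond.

Excluded: 77
Retained (n=11): Σ = 5072
Mean = 5072/11 = 461.0909

461 ms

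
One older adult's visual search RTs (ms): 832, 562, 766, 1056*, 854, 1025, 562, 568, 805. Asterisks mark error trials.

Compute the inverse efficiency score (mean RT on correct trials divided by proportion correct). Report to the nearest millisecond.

840 ms

Correct trials (n=8): 832, 562, 766, 854, 1025, 562, 568, 805
Mean correct RT = 5974/8 = 746.7500 ms
Proportion correct = 8/9
IES = 746.7500 / (8/9) = 840.094 ms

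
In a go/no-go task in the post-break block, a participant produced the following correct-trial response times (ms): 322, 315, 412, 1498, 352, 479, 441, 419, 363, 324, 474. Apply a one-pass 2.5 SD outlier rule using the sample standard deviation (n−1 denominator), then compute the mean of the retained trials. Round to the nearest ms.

390 ms

n = 11, ΣRT = 5399, M = 490.818
Σ(x−M)² = 1151537.64; s = √(1151537.64/10) = 339.343
Cutoffs: 490.818 ± 2.5·339.343 → [-357.5, 1339.2]
Outside: 1498 → excluded.
Retained (n=10): Σ = 3901, mean = 3901/10 = 390.100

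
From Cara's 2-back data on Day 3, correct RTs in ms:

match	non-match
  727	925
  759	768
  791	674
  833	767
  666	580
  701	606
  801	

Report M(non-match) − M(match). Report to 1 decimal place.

M(match) = 5278/7 = 754.000
M(non-match) = 4320/6 = 720.000
Difference = 720.000 − 754.000 = -34.000 ms

-34.0 ms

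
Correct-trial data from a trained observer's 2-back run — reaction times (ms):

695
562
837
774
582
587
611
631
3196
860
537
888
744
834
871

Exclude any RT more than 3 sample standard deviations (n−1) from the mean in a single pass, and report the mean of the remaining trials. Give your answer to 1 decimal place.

n = 15, ΣRT = 13209, M = 880.600
Σ(x−M)² = 5960105.60; s = √(5960105.60/14) = 652.474
Cutoffs: 880.600 ± 3·652.474 → [-1076.8, 2838.0]
Outside: 3196 → excluded.
Retained (n=14): Σ = 10013, mean = 10013/14 = 715.214

715.2 ms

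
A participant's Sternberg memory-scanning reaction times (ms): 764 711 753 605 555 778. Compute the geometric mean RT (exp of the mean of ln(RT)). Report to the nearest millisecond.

ln(RT): 6.6386, 6.5667, 6.6241, 6.4052, 6.3190, 6.6567
Mean ln(RT) = 39.2102/6 = 6.53504
Geometric mean = exp(6.53504) = 688.86 ms

689 ms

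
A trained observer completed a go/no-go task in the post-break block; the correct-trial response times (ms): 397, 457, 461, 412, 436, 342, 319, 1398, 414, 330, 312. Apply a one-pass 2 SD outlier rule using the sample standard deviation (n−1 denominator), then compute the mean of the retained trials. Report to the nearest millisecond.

n = 11, ΣRT = 5278, M = 479.818
Σ(x−M)² = 957107.64; s = √(957107.64/10) = 309.372
Cutoffs: 479.818 ± 2·309.372 → [-138.9, 1098.6]
Outside: 1398 → excluded.
Retained (n=10): Σ = 3880, mean = 3880/10 = 388.000

388 ms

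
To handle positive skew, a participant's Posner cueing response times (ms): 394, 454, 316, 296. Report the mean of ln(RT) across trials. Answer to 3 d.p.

5.885

ln(RT): 5.9764, 6.1181, 5.7557, 5.6904
Σ ln(RT) = 23.5405
Mean = 23.5405/4 = 5.88514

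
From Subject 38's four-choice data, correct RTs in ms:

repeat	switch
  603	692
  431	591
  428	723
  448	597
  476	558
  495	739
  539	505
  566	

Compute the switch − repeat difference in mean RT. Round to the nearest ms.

131 ms

M(repeat) = 3986/8 = 498.250
M(switch) = 4405/7 = 629.286
Difference = 629.286 − 498.250 = 131.036 ms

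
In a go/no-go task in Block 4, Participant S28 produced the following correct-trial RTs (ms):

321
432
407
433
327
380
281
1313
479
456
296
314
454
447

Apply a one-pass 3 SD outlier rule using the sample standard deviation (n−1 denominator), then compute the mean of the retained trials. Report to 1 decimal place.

386.7 ms

n = 14, ΣRT = 6340, M = 452.857
Σ(x−M)² = 855461.71; s = √(855461.71/13) = 256.524
Cutoffs: 452.857 ± 3·256.524 → [-316.7, 1222.4]
Outside: 1313 → excluded.
Retained (n=13): Σ = 5027, mean = 5027/13 = 386.692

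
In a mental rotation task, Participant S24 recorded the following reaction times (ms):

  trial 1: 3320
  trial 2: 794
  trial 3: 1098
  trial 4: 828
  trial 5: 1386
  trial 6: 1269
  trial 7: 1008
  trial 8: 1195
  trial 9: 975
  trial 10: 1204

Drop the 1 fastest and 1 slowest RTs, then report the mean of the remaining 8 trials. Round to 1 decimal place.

1120.4 ms

Sorted: 794, 828, 975, 1008, 1098, 1195, 1204, 1269, 1386, 3320
Drop lowest 1 (794) and highest 1 (3320)
Remaining (n=8): Σ = 8963, mean = 8963/8 = 1120.375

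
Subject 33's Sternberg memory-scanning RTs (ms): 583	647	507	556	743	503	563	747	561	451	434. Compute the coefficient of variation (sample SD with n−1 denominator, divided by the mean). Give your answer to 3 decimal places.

n = 11, Σ = 6295, M = 572.2727
Σ(x−M)² = 108740.182; s = √(108740.182/10) = 104.2786
CV = 104.2786 / 572.2727 = 0.18222

0.182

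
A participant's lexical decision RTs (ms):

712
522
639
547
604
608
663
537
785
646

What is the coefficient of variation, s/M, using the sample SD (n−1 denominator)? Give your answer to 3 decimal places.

n = 10, Σ = 6263, M = 626.3000
Σ(x−M)² = 60400.100; s = √(60400.100/9) = 81.9214
CV = 81.9214 / 626.3000 = 0.13080

0.131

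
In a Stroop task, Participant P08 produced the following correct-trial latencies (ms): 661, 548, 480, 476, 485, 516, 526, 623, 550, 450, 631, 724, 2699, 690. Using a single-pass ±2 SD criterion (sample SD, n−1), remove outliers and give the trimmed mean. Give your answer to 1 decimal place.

n = 14, ΣRT = 10059, M = 718.500
Σ(x−M)² = 4321133.50; s = √(4321133.50/13) = 576.537
Cutoffs: 718.500 ± 2·576.537 → [-434.6, 1871.6]
Outside: 2699 → excluded.
Retained (n=13): Σ = 7360, mean = 7360/13 = 566.154

566.2 ms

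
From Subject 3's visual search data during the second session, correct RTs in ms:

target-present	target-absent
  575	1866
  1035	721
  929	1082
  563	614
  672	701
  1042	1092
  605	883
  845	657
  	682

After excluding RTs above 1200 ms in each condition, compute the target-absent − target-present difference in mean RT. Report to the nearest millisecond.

21 ms

target-absent: exclude 1866
M(target-present) = 6266/8 = 783.250
M(target-absent) = 6432/8 = 804.000
Difference = 804.000 − 783.250 = 20.750 ms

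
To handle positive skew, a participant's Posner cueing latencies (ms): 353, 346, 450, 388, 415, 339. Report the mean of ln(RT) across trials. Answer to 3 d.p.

5.940

ln(RT): 5.8665, 5.8464, 6.1092, 5.9610, 6.0283, 5.8260
Σ ln(RT) = 35.6374
Mean = 35.6374/6 = 5.93957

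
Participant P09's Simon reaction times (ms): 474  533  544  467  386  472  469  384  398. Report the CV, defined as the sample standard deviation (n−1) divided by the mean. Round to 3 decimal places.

n = 9, Σ = 4127, M = 458.5556
Σ(x−M)² = 27932.222; s = √(27932.222/8) = 59.0892
CV = 59.0892 / 458.5556 = 0.12886

0.129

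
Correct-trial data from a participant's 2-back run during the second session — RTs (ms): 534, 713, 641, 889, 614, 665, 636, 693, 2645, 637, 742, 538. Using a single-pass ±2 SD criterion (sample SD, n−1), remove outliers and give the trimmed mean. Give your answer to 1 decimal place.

663.8 ms

n = 12, ΣRT = 9947, M = 828.917
Σ(x−M)² = 3695260.92; s = √(3695260.92/11) = 579.597
Cutoffs: 828.917 ± 2·579.597 → [-330.3, 1988.1]
Outside: 2645 → excluded.
Retained (n=11): Σ = 7302, mean = 7302/11 = 663.818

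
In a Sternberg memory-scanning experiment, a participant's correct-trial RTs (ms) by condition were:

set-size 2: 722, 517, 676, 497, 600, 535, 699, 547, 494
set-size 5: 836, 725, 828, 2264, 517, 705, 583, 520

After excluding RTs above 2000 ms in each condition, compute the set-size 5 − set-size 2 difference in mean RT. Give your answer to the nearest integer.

set-size 5: exclude 2264
M(set-size 2) = 5287/9 = 587.444
M(set-size 5) = 4714/7 = 673.429
Difference = 673.429 − 587.444 = 85.984 ms

86 ms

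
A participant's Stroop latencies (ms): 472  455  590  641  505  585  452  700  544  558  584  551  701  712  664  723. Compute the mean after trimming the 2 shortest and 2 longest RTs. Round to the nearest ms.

591 ms

Sorted: 452, 455, 472, 505, 544, 551, 558, 584, 585, 590, 641, 664, 700, 701, 712, 723
Drop lowest 2 (452, 455) and highest 2 (712, 723)
Remaining (n=12): Σ = 7095, mean = 7095/12 = 591.250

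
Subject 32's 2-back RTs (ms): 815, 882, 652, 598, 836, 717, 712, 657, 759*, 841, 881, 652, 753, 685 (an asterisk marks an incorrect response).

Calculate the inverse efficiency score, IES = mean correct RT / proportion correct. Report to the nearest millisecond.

802 ms

Correct trials (n=13): 815, 882, 652, 598, 836, 717, 712, 657, 841, 881, 652, 753, 685
Mean correct RT = 9681/13 = 744.6923 ms
Proportion correct = 13/14
IES = 744.6923 / (13/14) = 801.976 ms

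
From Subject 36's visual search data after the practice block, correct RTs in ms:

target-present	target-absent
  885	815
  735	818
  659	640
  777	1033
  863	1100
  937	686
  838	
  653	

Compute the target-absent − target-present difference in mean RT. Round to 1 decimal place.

55.3 ms

M(target-present) = 6347/8 = 793.375
M(target-absent) = 5092/6 = 848.667
Difference = 848.667 − 793.375 = 55.292 ms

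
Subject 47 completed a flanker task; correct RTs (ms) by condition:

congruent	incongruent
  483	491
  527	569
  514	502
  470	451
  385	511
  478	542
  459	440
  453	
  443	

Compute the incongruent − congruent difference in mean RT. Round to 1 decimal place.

M(congruent) = 4212/9 = 468.000
M(incongruent) = 3506/7 = 500.857
Difference = 500.857 − 468.000 = 32.857 ms

32.9 ms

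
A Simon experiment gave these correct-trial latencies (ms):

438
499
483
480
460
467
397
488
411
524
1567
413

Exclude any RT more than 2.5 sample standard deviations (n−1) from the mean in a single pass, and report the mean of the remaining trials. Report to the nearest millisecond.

n = 12, ΣRT = 6627, M = 552.250
Σ(x−M)² = 1139770.25; s = √(1139770.25/11) = 321.894
Cutoffs: 552.250 ± 2.5·321.894 → [-252.5, 1357.0]
Outside: 1567 → excluded.
Retained (n=11): Σ = 5060, mean = 5060/11 = 460.000

460 ms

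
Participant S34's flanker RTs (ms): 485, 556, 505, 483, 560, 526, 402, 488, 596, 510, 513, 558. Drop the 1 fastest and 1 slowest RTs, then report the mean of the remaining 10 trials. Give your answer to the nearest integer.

Sorted: 402, 483, 485, 488, 505, 510, 513, 526, 556, 558, 560, 596
Drop lowest 1 (402) and highest 1 (596)
Remaining (n=10): Σ = 5184, mean = 5184/10 = 518.400

518 ms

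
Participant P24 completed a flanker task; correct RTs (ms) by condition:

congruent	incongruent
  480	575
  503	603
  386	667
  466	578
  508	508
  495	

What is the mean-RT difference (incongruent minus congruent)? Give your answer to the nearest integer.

M(congruent) = 2838/6 = 473.000
M(incongruent) = 2931/5 = 586.200
Difference = 586.200 − 473.000 = 113.200 ms

113 ms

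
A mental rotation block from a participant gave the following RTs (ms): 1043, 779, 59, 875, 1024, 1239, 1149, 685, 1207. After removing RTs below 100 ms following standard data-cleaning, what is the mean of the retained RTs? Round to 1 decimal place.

Excluded: 59
Retained (n=8): Σ = 8001
Mean = 8001/8 = 1000.1250

1000.1 ms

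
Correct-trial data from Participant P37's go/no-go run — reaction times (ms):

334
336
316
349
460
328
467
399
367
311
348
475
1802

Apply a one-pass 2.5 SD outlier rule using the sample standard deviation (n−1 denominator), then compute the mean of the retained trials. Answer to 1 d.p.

n = 13, ΣRT = 6292, M = 484.000
Σ(x−M)² = 1922598.00; s = √(1922598.00/12) = 400.271
Cutoffs: 484.000 ± 2.5·400.271 → [-516.7, 1484.7]
Outside: 1802 → excluded.
Retained (n=12): Σ = 4490, mean = 4490/12 = 374.167

374.2 ms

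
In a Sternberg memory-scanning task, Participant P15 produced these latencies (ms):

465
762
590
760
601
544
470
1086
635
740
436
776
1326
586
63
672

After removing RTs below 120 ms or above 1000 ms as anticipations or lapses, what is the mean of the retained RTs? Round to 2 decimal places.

Excluded: 63, 1086, 1326
Retained (n=13): Σ = 8037
Mean = 8037/13 = 618.2308

618.23 ms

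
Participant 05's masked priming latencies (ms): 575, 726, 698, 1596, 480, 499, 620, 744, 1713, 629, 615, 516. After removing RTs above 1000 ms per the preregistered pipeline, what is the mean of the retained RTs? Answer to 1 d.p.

Excluded: 1596, 1713
Retained (n=10): Σ = 6102
Mean = 6102/10 = 610.2000

610.2 ms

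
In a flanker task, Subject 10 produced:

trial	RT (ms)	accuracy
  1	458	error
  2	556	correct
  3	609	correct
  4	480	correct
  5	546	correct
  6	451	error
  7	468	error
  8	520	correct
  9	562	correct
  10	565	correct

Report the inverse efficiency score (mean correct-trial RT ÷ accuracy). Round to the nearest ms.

783 ms

Correct trials (n=7): 556, 609, 480, 546, 520, 562, 565
Mean correct RT = 3838/7 = 548.2857 ms
Proportion correct = 7/10
IES = 548.2857 / (7/10) = 783.265 ms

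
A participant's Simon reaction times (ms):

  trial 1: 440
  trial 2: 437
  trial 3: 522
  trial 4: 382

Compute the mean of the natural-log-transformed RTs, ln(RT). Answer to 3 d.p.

6.092

ln(RT): 6.0868, 6.0799, 6.2577, 5.9454
Σ ln(RT) = 24.3698
Mean = 24.3698/4 = 6.09245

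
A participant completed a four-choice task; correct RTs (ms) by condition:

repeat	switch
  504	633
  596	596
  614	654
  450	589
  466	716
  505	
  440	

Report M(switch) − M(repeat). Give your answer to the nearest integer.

M(repeat) = 3575/7 = 510.714
M(switch) = 3188/5 = 637.600
Difference = 637.600 − 510.714 = 126.886 ms

127 ms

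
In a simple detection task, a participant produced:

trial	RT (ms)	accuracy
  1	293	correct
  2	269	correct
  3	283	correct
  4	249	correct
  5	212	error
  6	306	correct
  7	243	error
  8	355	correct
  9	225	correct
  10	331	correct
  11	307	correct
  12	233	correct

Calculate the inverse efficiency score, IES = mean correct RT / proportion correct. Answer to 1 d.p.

342.1 ms

Correct trials (n=10): 293, 269, 283, 249, 306, 355, 225, 331, 307, 233
Mean correct RT = 2851/10 = 285.1000 ms
Proportion correct = 10/12
IES = 285.1000 / (10/12) = 342.120 ms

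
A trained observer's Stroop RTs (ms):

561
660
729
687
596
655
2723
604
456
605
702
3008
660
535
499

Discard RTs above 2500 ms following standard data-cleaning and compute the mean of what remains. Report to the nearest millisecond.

Excluded: 2723, 3008
Retained (n=13): Σ = 7949
Mean = 7949/13 = 611.4615

611 ms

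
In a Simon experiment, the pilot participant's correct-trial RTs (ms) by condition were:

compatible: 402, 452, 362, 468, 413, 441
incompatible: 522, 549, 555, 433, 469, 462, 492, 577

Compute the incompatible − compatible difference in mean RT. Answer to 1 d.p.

84.4 ms

M(compatible) = 2538/6 = 423.000
M(incompatible) = 4059/8 = 507.375
Difference = 507.375 − 423.000 = 84.375 ms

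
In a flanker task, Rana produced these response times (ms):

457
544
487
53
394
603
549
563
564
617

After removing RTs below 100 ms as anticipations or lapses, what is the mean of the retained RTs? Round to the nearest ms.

Excluded: 53
Retained (n=9): Σ = 4778
Mean = 4778/9 = 530.8889

531 ms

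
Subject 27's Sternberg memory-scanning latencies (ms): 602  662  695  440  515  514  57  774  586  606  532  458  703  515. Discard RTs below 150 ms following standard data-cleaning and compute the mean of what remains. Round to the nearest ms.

Excluded: 57
Retained (n=13): Σ = 7602
Mean = 7602/13 = 584.7692

585 ms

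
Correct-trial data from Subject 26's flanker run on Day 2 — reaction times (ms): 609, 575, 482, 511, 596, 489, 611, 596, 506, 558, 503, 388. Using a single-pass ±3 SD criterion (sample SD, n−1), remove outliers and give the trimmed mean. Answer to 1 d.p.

535.3 ms

n = 12, ΣRT = 6424, M = 535.333
Σ(x−M)² = 49796.67; s = √(49796.67/11) = 67.283
Cutoffs: 535.333 ± 3·67.283 → [333.5, 737.2]
No RTs fall outside the cutoffs; all 12 retained. Mean = 6424/12 = 535.333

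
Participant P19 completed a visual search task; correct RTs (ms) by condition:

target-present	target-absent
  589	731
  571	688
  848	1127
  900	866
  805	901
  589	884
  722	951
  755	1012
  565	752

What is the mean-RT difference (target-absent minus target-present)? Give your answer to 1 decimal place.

M(target-present) = 6344/9 = 704.889
M(target-absent) = 7912/9 = 879.111
Difference = 879.111 − 704.889 = 174.222 ms

174.2 ms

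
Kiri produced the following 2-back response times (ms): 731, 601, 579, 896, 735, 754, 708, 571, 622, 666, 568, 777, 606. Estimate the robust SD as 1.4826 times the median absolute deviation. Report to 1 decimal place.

102.3 ms

Sorted: 568, 571, 579, 601, 606, 622, 666, 708, 731, 735, 754, 777, 896 → median = 666
|x − 666| sorted: 0, 42, 44, 60, 65, 65, 69, 87, 88, 95, 98, 111, 230 → MAD = 69
Robust SD ≈ 1.4826 × 69 = 102.299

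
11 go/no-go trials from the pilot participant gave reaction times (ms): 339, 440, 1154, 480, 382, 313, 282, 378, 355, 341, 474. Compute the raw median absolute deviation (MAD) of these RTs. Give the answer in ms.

62 ms

Sorted: 282, 313, 339, 341, 355, 378, 382, 440, 474, 480, 1154 → median = 378
|x − 378|: 39, 62, 776, 102, 4, 65, 96, 0, 23, 37, 96
Sorted deviations: 0, 4, 23, 37, 39, 62, 65, 96, 96, 102, 776 → MAD = 62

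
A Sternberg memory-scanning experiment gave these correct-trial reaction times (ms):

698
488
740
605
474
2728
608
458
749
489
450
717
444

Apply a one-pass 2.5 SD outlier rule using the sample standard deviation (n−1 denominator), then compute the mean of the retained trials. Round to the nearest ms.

n = 13, ΣRT = 9648, M = 742.154
Σ(x−M)² = 4438607.69; s = √(4438607.69/12) = 608.181
Cutoffs: 742.154 ± 2.5·608.181 → [-778.3, 2262.6]
Outside: 2728 → excluded.
Retained (n=12): Σ = 6920, mean = 6920/12 = 576.667

577 ms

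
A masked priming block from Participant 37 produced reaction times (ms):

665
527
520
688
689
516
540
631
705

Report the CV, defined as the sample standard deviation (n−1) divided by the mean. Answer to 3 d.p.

n = 9, Σ = 5481, M = 609.0000
Σ(x−M)² = 53532.000; s = √(53532.000/8) = 81.8016
CV = 81.8016 / 609.0000 = 0.13432

0.134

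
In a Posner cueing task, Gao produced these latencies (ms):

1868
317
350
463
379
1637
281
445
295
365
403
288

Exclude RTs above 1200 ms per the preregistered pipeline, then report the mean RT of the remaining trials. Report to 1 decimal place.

Excluded: 1637, 1868
Retained (n=10): Σ = 3586
Mean = 3586/10 = 358.6000

358.6 ms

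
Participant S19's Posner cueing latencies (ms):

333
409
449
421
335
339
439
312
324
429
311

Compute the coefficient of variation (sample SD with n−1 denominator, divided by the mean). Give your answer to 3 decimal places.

0.149

n = 11, Σ = 4101, M = 372.8182
Σ(x−M)² = 31033.636; s = √(31033.636/10) = 55.7078
CV = 55.7078 / 372.8182 = 0.14942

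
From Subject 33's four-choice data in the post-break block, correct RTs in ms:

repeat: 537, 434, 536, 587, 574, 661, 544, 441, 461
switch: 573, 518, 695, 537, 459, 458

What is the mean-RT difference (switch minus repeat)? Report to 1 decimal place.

M(repeat) = 4775/9 = 530.556
M(switch) = 3240/6 = 540.000
Difference = 540.000 − 530.556 = 9.444 ms

9.4 ms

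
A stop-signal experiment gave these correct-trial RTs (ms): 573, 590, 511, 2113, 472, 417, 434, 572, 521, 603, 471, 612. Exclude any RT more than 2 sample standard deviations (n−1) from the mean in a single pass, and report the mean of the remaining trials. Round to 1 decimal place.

n = 12, ΣRT = 7889, M = 657.417
Σ(x−M)² = 2359606.92; s = √(2359606.92/11) = 463.152
Cutoffs: 657.417 ± 2·463.152 → [-268.9, 1583.7]
Outside: 2113 → excluded.
Retained (n=11): Σ = 5776, mean = 5776/11 = 525.091

525.1 ms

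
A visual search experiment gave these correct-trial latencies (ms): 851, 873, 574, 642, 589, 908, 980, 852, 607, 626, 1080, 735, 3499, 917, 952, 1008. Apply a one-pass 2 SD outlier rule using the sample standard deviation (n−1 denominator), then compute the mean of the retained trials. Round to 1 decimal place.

n = 16, ΣRT = 15693, M = 980.812
Σ(x−M)² = 7166976.44; s = √(7166976.44/15) = 691.230
Cutoffs: 980.812 ± 2·691.230 → [-401.6, 2363.3]
Outside: 3499 → excluded.
Retained (n=15): Σ = 12194, mean = 12194/15 = 812.933

812.9 ms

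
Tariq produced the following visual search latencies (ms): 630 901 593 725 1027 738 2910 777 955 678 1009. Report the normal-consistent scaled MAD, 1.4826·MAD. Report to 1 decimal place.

Sorted: 593, 630, 678, 725, 738, 777, 901, 955, 1009, 1027, 2910 → median = 777
|x − 777| sorted: 0, 39, 52, 99, 124, 147, 178, 184, 232, 250, 2133 → MAD = 147
Robust SD ≈ 1.4826 × 147 = 217.942

217.9 ms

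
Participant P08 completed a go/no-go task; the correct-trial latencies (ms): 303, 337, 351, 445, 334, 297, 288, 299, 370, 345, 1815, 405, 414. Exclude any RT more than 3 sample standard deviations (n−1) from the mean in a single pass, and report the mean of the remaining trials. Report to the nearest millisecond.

349 ms

n = 13, ΣRT = 6003, M = 461.769
Σ(x−M)² = 2012284.31; s = √(2012284.31/12) = 409.500
Cutoffs: 461.769 ± 3·409.500 → [-766.7, 1690.3]
Outside: 1815 → excluded.
Retained (n=12): Σ = 4188, mean = 4188/12 = 349.000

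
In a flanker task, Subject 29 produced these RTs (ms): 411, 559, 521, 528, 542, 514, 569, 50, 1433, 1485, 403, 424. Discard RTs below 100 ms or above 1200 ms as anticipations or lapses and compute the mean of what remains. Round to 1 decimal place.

496.8 ms

Excluded: 50, 1433, 1485
Retained (n=9): Σ = 4471
Mean = 4471/9 = 496.7778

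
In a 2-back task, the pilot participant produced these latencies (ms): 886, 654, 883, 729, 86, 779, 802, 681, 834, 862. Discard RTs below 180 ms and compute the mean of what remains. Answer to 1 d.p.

Excluded: 86
Retained (n=9): Σ = 7110
Mean = 7110/9 = 790.0000

790.0 ms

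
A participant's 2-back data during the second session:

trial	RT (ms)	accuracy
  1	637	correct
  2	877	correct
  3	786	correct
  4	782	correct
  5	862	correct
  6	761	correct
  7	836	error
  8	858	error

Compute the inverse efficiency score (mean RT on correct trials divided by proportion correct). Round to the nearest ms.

Correct trials (n=6): 637, 877, 786, 782, 862, 761
Mean correct RT = 4705/6 = 784.1667 ms
Proportion correct = 6/8
IES = 784.1667 / (6/8) = 1045.556 ms

1046 ms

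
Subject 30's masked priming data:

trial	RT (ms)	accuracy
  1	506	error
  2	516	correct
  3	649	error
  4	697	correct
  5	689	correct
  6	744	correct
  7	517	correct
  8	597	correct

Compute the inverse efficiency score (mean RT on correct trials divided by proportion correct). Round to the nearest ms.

Correct trials (n=6): 516, 697, 689, 744, 517, 597
Mean correct RT = 3760/6 = 626.6667 ms
Proportion correct = 6/8
IES = 626.6667 / (6/8) = 835.556 ms

836 ms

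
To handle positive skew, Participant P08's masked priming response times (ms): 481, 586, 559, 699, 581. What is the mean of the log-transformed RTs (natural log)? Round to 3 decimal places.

ln(RT): 6.1759, 6.3733, 6.3261, 6.5497, 6.3648
Σ ln(RT) = 31.7897
Mean = 31.7897/5 = 6.35795

6.358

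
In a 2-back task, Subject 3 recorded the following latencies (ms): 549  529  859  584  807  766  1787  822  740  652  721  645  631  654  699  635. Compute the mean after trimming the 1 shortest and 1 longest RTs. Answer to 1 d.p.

697.4 ms

Sorted: 529, 549, 584, 631, 635, 645, 652, 654, 699, 721, 740, 766, 807, 822, 859, 1787
Drop lowest 1 (529) and highest 1 (1787)
Remaining (n=14): Σ = 9764, mean = 9764/14 = 697.429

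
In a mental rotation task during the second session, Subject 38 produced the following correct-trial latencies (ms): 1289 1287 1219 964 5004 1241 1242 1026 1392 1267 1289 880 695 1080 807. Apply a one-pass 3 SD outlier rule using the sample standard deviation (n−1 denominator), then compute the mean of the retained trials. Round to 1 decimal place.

1119.9 ms

n = 15, ΣRT = 20682, M = 1378.800
Σ(x−M)² = 14671690.40; s = √(14671690.40/14) = 1023.708
Cutoffs: 1378.800 ± 3·1023.708 → [-1692.3, 4449.9]
Outside: 5004 → excluded.
Retained (n=14): Σ = 15678, mean = 15678/14 = 1119.857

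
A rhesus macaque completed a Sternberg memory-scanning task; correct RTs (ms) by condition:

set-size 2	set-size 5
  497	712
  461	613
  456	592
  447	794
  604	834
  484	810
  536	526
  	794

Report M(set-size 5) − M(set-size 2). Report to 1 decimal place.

M(set-size 2) = 3485/7 = 497.857
M(set-size 5) = 5675/8 = 709.375
Difference = 709.375 − 497.857 = 211.518 ms

211.5 ms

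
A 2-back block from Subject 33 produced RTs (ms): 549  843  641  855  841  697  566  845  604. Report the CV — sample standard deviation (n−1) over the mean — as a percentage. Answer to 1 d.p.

n = 9, Σ = 6441, M = 715.6667
Σ(x−M)² = 136634.000; s = √(136634.000/8) = 130.6876
CV = 130.6876 / 715.6667 = 0.18261 = 18.261%

18.3%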